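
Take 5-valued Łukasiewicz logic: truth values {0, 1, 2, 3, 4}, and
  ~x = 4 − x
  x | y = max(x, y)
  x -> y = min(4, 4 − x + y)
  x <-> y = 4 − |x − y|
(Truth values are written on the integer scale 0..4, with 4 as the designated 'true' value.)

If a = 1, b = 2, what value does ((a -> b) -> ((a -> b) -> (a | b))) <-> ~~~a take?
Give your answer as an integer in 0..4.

a -> b = 1 -> 2 = 4
a -> b = 1 -> 2 = 4
a | b = 1 | 2 = 2
(a -> b) -> (a | b) = 4 -> 2 = 2
(a -> b) -> ((a -> b) -> (a | b)) = 4 -> 2 = 2
~a = ~1 = 3
~~a = ~3 = 1
~~~a = ~1 = 3
((a -> b) -> ((a -> b) -> (a | b))) <-> ~~~a = 2 <-> 3 = 3

3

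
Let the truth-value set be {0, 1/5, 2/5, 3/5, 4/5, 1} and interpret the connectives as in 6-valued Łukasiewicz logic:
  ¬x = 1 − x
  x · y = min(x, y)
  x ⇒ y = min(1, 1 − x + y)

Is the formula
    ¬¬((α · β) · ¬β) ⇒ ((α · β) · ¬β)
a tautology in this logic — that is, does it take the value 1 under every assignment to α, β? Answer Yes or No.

Yes

At α = 1, β = 2/5, for instance:
α · β = 1 · 2/5 = 2/5
¬β = ¬2/5 = 3/5
(α · β) · ¬β = 2/5 · 3/5 = 2/5
¬((α · β) · ¬β) = ¬2/5 = 3/5
¬¬((α · β) · ¬β) = ¬3/5 = 2/5
¬¬((α · β) · ¬β) ⇒ ((α · β) · ¬β) = 2/5 ⇒ 2/5 = 1
and checking the remaining 35 assignments likewise gives ≥ 1 in every case.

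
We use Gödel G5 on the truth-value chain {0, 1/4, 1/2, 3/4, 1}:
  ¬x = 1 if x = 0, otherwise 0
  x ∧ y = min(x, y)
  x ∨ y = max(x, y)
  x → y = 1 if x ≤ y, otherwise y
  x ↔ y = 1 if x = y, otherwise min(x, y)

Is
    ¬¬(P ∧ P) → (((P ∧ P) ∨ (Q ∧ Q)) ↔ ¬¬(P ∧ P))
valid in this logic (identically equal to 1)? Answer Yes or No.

Counterexample: take P = 1/4, Q = 0.
P ∧ P = 1/4 ∧ 1/4 = 1/4
¬(P ∧ P) = ¬1/4 = 0
¬¬(P ∧ P) = ¬0 = 1
P ∧ P = 1/4 ∧ 1/4 = 1/4
Q ∧ Q = 0 ∧ 0 = 0
(P ∧ P) ∨ (Q ∧ Q) = 1/4 ∨ 0 = 1/4
P ∧ P = 1/4 ∧ 1/4 = 1/4
¬(P ∧ P) = ¬1/4 = 0
¬¬(P ∧ P) = ¬0 = 1
((P ∧ P) ∨ (Q ∧ Q)) ↔ ¬¬(P ∧ P) = 1/4 ↔ 1 = 1/4
¬¬(P ∧ P) → (((P ∧ P) ∨ (Q ∧ Q)) ↔ ¬¬(P ∧ P)) = 1 → 1/4 = 1/4
This gives 1/4 ≠ 1.

No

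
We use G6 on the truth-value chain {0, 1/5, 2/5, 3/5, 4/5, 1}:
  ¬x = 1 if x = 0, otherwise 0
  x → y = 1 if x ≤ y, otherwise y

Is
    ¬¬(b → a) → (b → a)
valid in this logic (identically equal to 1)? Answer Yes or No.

Counterexample: take a = 1/5, b = 2/5.
b → a = 2/5 → 1/5 = 1/5
¬(b → a) = ¬1/5 = 0
¬¬(b → a) = ¬0 = 1
¬¬(b → a) → (b → a) = 1 → 1/5 = 1/5
This gives 1/5 ≠ 1.

No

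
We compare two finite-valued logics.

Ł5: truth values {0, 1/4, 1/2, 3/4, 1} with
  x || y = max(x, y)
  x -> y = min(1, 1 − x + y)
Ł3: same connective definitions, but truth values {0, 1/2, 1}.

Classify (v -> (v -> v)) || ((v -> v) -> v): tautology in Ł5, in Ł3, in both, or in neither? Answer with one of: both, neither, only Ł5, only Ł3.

both

In Ł5: every assignment gives 1 — tautology.
In Ł3: every assignment gives 1 — tautology.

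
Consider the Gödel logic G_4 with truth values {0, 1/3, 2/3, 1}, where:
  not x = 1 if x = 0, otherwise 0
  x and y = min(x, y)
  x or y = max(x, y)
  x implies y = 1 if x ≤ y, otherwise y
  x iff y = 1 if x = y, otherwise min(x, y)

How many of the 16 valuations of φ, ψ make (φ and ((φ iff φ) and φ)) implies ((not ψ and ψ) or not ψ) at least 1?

φ = 0, ψ = 0 ↦ 1  ≥
φ = 0, ψ = 1/3 ↦ 1  ≥
φ = 0, ψ = 2/3 ↦ 1  ≥
φ = 0, ψ = 1 ↦ 1  ≥
φ = 1/3, ψ = 0 ↦ 1  ≥
φ = 1/3, ψ = 1/3 ↦ 0  <
φ = 1/3, ψ = 2/3 ↦ 0  <
φ = 1/3, ψ = 1 ↦ 0  <
φ = 2/3, ψ = 0 ↦ 1  ≥
φ = 2/3, ψ = 1/3 ↦ 0  <
φ = 2/3, ψ = 2/3 ↦ 0  <
φ = 2/3, ψ = 1 ↦ 0  <
φ = 1, ψ = 0 ↦ 1  ≥
φ = 1, ψ = 1/3 ↦ 0  <
φ = 1, ψ = 2/3 ↦ 0  <
φ = 1, ψ = 1 ↦ 0  <
So 7 of the 16 assignments meet the threshold.

7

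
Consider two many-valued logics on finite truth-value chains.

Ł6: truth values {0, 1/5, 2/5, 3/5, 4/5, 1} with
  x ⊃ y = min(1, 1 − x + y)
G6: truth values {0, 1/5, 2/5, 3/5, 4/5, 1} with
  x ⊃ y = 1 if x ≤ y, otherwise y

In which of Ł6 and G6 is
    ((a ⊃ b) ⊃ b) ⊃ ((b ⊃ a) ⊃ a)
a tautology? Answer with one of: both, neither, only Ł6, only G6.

only Ł6

In Ł6: every assignment gives 1 — tautology.
In G6: at a = 1/5, b = 0 the value is 1/5 — not a tautology.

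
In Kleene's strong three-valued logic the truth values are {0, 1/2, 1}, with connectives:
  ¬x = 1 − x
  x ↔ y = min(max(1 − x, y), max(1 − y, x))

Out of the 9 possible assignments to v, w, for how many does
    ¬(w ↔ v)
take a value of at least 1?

2

v = 0, w = 0 ↦ 0  <
v = 0, w = 1/2 ↦ 1/2  <
v = 0, w = 1 ↦ 1  ≥
v = 1/2, w = 0 ↦ 1/2  <
v = 1/2, w = 1/2 ↦ 1/2  <
v = 1/2, w = 1 ↦ 1/2  <
v = 1, w = 0 ↦ 1  ≥
v = 1, w = 1/2 ↦ 1/2  <
v = 1, w = 1 ↦ 0  <
So 2 of the 9 assignments meet the threshold.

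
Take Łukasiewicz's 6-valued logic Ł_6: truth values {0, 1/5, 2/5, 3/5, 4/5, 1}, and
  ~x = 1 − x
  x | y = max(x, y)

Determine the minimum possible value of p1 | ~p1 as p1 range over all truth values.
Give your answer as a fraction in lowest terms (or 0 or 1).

Take p1 = 2/5:
~p1 = ~2/5 = 3/5
p1 | ~p1 = 2/5 | 3/5 = 3/5
No assignment yields a value below 3/5, so this is the minimum.

3/5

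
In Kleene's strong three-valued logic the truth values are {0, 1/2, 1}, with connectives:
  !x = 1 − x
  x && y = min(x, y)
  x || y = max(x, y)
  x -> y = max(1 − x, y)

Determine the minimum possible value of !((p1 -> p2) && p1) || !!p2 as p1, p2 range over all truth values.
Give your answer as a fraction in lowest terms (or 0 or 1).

1/2

Take p1 = 1/2, p2 = 0:
p1 -> p2 = 1/2 -> 0 = 1/2
(p1 -> p2) && p1 = 1/2 && 1/2 = 1/2
!((p1 -> p2) && p1) = !1/2 = 1/2
!p2 = !0 = 1
!!p2 = !1 = 0
!((p1 -> p2) && p1) || !!p2 = 1/2 || 0 = 1/2
No assignment yields a value below 1/2, so this is the minimum.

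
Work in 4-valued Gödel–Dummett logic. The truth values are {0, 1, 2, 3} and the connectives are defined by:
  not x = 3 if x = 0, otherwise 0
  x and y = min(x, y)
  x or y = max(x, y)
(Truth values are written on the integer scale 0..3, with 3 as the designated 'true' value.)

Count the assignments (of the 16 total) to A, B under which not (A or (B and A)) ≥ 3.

A = 0, B = 0 ↦ 3  ≥
A = 0, B = 1 ↦ 3  ≥
A = 0, B = 2 ↦ 3  ≥
A = 0, B = 3 ↦ 3  ≥
A = 1, B = 0 ↦ 0  <
A = 1, B = 1 ↦ 0  <
A = 1, B = 2 ↦ 0  <
A = 1, B = 3 ↦ 0  <
A = 2, B = 0 ↦ 0  <
A = 2, B = 1 ↦ 0  <
A = 2, B = 2 ↦ 0  <
A = 2, B = 3 ↦ 0  <
A = 3, B = 0 ↦ 0  <
A = 3, B = 1 ↦ 0  <
A = 3, B = 2 ↦ 0  <
A = 3, B = 3 ↦ 0  <
So 4 of the 16 assignments meet the threshold.

4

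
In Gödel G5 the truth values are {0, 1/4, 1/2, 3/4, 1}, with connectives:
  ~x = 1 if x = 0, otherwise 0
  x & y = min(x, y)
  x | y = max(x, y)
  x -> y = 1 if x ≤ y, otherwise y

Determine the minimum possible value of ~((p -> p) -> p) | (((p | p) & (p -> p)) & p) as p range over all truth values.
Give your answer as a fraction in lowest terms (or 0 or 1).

1/4

Take p = 1/4:
p -> p = 1/4 -> 1/4 = 1
(p -> p) -> p = 1 -> 1/4 = 1/4
~((p -> p) -> p) = ~1/4 = 0
p | p = 1/4 | 1/4 = 1/4
p -> p = 1/4 -> 1/4 = 1
(p | p) & (p -> p) = 1/4 & 1 = 1/4
((p | p) & (p -> p)) & p = 1/4 & 1/4 = 1/4
~((p -> p) -> p) | (((p | p) & (p -> p)) & p) = 0 | 1/4 = 1/4
No assignment yields a value below 1/4, so this is the minimum.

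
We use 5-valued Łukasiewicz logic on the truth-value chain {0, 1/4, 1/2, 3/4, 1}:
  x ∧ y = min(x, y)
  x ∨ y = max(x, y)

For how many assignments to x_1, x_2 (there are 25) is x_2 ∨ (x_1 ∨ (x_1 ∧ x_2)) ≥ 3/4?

16

value 1: 9 assignments (counts)
value 3/4: 7 assignments (counts)
value 1/2: 5 assignments
value 1/4: 3 assignments
value 0: 1 assignment
So 16 of the 25 assignments meet the threshold.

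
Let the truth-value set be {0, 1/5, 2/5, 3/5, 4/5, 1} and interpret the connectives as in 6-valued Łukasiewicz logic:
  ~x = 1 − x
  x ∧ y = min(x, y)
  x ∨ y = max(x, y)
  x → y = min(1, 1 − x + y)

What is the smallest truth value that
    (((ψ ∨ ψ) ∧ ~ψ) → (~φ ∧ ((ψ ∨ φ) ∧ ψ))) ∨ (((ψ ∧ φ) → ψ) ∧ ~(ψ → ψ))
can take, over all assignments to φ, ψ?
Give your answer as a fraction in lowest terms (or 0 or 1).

Take φ = 1, ψ = 2/5:
ψ ∨ ψ = 2/5 ∨ 2/5 = 2/5
~ψ = ~2/5 = 3/5
(ψ ∨ ψ) ∧ ~ψ = 2/5 ∧ 3/5 = 2/5
~φ = ~1 = 0
ψ ∨ φ = 2/5 ∨ 1 = 1
(ψ ∨ φ) ∧ ψ = 1 ∧ 2/5 = 2/5
~φ ∧ ((ψ ∨ φ) ∧ ψ) = 0 ∧ 2/5 = 0
((ψ ∨ ψ) ∧ ~ψ) → (~φ ∧ ((ψ ∨ φ) ∧ ψ)) = 2/5 → 0 = 3/5
ψ ∧ φ = 2/5 ∧ 1 = 2/5
(ψ ∧ φ) → ψ = 2/5 → 2/5 = 1
ψ → ψ = 2/5 → 2/5 = 1
~(ψ → ψ) = ~1 = 0
((ψ ∧ φ) → ψ) ∧ ~(ψ → ψ) = 1 ∧ 0 = 0
(((ψ ∨ ψ) ∧ ~ψ) → (~φ ∧ ((ψ ∨ φ) ∧ ψ))) ∨ (((ψ ∧ φ) → ψ) ∧ ~(ψ → ψ)) = 3/5 ∨ 0 = 3/5
No assignment yields a value below 3/5, so this is the minimum.

3/5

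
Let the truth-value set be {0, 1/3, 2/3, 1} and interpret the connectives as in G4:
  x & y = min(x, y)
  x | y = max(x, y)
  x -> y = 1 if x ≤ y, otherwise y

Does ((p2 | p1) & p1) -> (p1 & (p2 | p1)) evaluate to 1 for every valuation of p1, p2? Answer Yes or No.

Yes

p1 = 0, p2 = 0 ↦ 1
p1 = 0, p2 = 1/3 ↦ 1
p1 = 0, p2 = 2/3 ↦ 1
p1 = 0, p2 = 1 ↦ 1
p1 = 1/3, p2 = 0 ↦ 1
p1 = 1/3, p2 = 1/3 ↦ 1
p1 = 1/3, p2 = 2/3 ↦ 1
p1 = 1/3, p2 = 1 ↦ 1
p1 = 2/3, p2 = 0 ↦ 1
p1 = 2/3, p2 = 1/3 ↦ 1
p1 = 2/3, p2 = 2/3 ↦ 1
p1 = 2/3, p2 = 1 ↦ 1
p1 = 1, p2 = 0 ↦ 1
p1 = 1, p2 = 1/3 ↦ 1
p1 = 1, p2 = 2/3 ↦ 1
p1 = 1, p2 = 1 ↦ 1
Every assignment gives a value ≥ 1.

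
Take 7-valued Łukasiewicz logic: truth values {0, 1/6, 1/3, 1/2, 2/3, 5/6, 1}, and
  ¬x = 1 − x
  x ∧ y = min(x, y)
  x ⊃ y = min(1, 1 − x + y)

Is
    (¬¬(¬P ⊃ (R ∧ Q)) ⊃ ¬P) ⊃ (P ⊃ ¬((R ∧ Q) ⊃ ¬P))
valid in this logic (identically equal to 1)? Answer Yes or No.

No

Counterexample: take P = 1/6, Q = 0, R = 0.
¬P = ¬1/6 = 5/6
R ∧ Q = 0 ∧ 0 = 0
¬P ⊃ (R ∧ Q) = 5/6 ⊃ 0 = 1/6
¬(¬P ⊃ (R ∧ Q)) = ¬1/6 = 5/6
¬¬(¬P ⊃ (R ∧ Q)) = ¬5/6 = 1/6
¬P = ¬1/6 = 5/6
¬¬(¬P ⊃ (R ∧ Q)) ⊃ ¬P = 1/6 ⊃ 5/6 = 1
R ∧ Q = 0 ∧ 0 = 0
¬P = ¬1/6 = 5/6
(R ∧ Q) ⊃ ¬P = 0 ⊃ 5/6 = 1
¬((R ∧ Q) ⊃ ¬P) = ¬1 = 0
P ⊃ ¬((R ∧ Q) ⊃ ¬P) = 1/6 ⊃ 0 = 5/6
(¬¬(¬P ⊃ (R ∧ Q)) ⊃ ¬P) ⊃ (P ⊃ ¬((R ∧ Q) ⊃ ¬P)) = 1 ⊃ 5/6 = 5/6
This gives 5/6 ≠ 1.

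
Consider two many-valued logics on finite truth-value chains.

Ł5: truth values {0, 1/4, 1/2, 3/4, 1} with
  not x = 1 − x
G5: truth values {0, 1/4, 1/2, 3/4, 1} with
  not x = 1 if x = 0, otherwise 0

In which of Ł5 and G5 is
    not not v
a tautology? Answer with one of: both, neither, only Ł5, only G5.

neither

In Ł5: at v = 0 the value is 0 — not a tautology.
In G5: at v = 0 the value is 0 — not a tautology.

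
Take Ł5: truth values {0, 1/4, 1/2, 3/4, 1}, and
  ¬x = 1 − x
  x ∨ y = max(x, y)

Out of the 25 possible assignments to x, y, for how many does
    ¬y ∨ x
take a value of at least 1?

value 1: 9 assignments (counts)
value 3/4: 7 assignments
value 1/2: 5 assignments
value 1/4: 3 assignments
value 0: 1 assignment
So 9 of the 25 assignments meet the threshold.

9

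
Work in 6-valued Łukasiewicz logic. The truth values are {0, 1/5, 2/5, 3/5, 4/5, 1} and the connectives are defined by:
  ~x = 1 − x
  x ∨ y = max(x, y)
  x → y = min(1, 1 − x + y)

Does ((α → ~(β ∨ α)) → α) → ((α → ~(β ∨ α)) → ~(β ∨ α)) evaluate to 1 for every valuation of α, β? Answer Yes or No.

Counterexample: take α = 1/5, β = 1.
β ∨ α = 1 ∨ 1/5 = 1
~(β ∨ α) = ~1 = 0
α → ~(β ∨ α) = 1/5 → 0 = 4/5
(α → ~(β ∨ α)) → α = 4/5 → 1/5 = 2/5
β ∨ α = 1 ∨ 1/5 = 1
~(β ∨ α) = ~1 = 0
α → ~(β ∨ α) = 1/5 → 0 = 4/5
β ∨ α = 1 ∨ 1/5 = 1
~(β ∨ α) = ~1 = 0
(α → ~(β ∨ α)) → ~(β ∨ α) = 4/5 → 0 = 1/5
((α → ~(β ∨ α)) → α) → ((α → ~(β ∨ α)) → ~(β ∨ α)) = 2/5 → 1/5 = 4/5
This gives 4/5 ≠ 1.

No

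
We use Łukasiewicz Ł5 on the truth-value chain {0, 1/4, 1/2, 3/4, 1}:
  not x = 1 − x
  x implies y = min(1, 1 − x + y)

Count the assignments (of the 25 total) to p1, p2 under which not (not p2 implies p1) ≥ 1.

value 1: 1 assignment (counts)
value 3/4: 2 assignments
value 1/2: 3 assignments
value 1/4: 4 assignments
value 0: 15 assignments
So 1 of the 25 assignments meets the threshold.

1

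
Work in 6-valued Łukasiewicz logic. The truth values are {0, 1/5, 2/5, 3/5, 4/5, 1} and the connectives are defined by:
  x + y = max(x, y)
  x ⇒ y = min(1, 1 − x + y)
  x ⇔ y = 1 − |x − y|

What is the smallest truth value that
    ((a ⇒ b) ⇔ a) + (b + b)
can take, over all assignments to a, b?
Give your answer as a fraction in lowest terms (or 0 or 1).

Take a = 0, b = 0:
a ⇒ b = 0 ⇒ 0 = 1
(a ⇒ b) ⇔ a = 1 ⇔ 0 = 0
b + b = 0 + 0 = 0
((a ⇒ b) ⇔ a) + (b + b) = 0 + 0 = 0
No assignment yields a value below 0, so this is the minimum.

0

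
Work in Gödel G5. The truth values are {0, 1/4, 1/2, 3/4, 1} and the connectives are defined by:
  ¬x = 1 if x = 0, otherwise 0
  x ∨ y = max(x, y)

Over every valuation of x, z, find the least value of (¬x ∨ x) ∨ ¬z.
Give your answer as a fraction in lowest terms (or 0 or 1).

Take x = 1/4, z = 1/4:
¬x = ¬1/4 = 0
¬x ∨ x = 0 ∨ 1/4 = 1/4
¬z = ¬1/4 = 0
(¬x ∨ x) ∨ ¬z = 1/4 ∨ 0 = 1/4
No assignment yields a value below 1/4, so this is the minimum.

1/4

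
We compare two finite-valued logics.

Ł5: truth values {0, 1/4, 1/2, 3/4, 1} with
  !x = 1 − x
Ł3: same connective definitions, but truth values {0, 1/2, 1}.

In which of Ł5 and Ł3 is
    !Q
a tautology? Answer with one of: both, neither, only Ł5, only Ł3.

neither

In Ł5: at Q = 1/4 the value is 3/4 — not a tautology.
In Ł3: at Q = 1/2 the value is 1/2 — not a tautology.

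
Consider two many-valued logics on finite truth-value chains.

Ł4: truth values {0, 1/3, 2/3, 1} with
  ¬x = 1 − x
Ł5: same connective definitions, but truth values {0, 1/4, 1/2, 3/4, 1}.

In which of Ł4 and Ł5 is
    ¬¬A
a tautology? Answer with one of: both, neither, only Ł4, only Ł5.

In Ł4: at A = 0 the value is 0 — not a tautology.
In Ł5: at A = 0 the value is 0 — not a tautology.

neither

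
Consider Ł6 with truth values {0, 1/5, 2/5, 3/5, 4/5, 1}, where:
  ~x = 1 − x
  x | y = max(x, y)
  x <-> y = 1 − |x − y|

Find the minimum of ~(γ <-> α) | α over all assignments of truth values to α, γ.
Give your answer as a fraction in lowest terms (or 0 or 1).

0

Take α = 0, γ = 0:
γ <-> α = 0 <-> 0 = 1
~(γ <-> α) = ~1 = 0
~(γ <-> α) | α = 0 | 0 = 0
No assignment yields a value below 0, so this is the minimum.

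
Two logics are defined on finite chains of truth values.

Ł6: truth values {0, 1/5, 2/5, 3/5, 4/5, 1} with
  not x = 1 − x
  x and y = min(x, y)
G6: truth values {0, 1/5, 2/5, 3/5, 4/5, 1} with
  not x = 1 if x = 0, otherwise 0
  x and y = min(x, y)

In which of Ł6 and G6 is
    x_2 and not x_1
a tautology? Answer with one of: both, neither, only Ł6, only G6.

In Ł6: at x_1 = 0, x_2 = 0 the value is 0 — not a tautology.
In G6: at x_1 = 0, x_2 = 0 the value is 0 — not a tautology.

neither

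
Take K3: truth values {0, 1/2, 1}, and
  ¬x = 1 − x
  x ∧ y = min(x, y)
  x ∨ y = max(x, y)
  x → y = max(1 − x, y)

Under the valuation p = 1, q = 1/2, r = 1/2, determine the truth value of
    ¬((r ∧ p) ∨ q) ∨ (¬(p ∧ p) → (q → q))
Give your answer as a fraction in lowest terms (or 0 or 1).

r ∧ p = 1/2 ∧ 1 = 1/2
(r ∧ p) ∨ q = 1/2 ∨ 1/2 = 1/2
¬((r ∧ p) ∨ q) = ¬1/2 = 1/2
p ∧ p = 1 ∧ 1 = 1
¬(p ∧ p) = ¬1 = 0
q → q = 1/2 → 1/2 = 1/2
¬(p ∧ p) → (q → q) = 0 → 1/2 = 1
¬((r ∧ p) ∨ q) ∨ (¬(p ∧ p) → (q → q)) = 1/2 ∨ 1 = 1

1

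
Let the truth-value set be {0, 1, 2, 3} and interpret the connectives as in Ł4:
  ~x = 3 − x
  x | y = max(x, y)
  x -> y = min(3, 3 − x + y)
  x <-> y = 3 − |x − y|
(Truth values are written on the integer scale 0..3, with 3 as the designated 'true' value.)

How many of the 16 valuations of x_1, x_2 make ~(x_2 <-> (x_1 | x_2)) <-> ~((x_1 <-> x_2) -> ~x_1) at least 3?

x_1 = 0, x_2 = 0 ↦ 3  ≥
x_1 = 0, x_2 = 1 ↦ 3  ≥
x_1 = 0, x_2 = 2 ↦ 3  ≥
x_1 = 0, x_2 = 3 ↦ 3  ≥
x_1 = 1, x_2 = 0 ↦ 2  <
x_1 = 1, x_2 = 1 ↦ 2  <
x_1 = 1, x_2 = 2 ↦ 3  ≥
x_1 = 1, x_2 = 3 ↦ 3  ≥
x_1 = 2, x_2 = 0 ↦ 1  <
x_1 = 2, x_2 = 1 ↦ 3  ≥
x_1 = 2, x_2 = 2 ↦ 1  <
x_1 = 2, x_2 = 3 ↦ 2  <
x_1 = 3, x_2 = 0 ↦ 0  <
x_1 = 3, x_2 = 1 ↦ 2  <
x_1 = 3, x_2 = 2 ↦ 2  <
x_1 = 3, x_2 = 3 ↦ 0  <
So 7 of the 16 assignments meet the threshold.

7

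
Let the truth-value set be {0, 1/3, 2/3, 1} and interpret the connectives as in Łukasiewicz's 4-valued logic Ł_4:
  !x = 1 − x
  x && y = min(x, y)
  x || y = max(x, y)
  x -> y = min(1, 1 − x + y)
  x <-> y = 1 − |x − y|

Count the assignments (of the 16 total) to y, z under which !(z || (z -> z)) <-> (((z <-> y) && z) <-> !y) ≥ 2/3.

7

y = 0, z = 0 ↦ 1  ≥
y = 0, z = 1/3 ↦ 2/3  ≥
y = 0, z = 2/3 ↦ 2/3  ≥
y = 0, z = 1 ↦ 1  ≥
y = 1/3, z = 0 ↦ 2/3  ≥
y = 1/3, z = 1/3 ↦ 1/3  <
y = 1/3, z = 2/3 ↦ 0  <
y = 1/3, z = 1 ↦ 1/3  <
y = 2/3, z = 0 ↦ 1/3  <
y = 2/3, z = 1/3 ↦ 0  <
y = 2/3, z = 2/3 ↦ 1/3  <
y = 2/3, z = 1 ↦ 1/3  <
y = 1, z = 0 ↦ 0  <
y = 1, z = 1/3 ↦ 1/3  <
y = 1, z = 2/3 ↦ 2/3  ≥
y = 1, z = 1 ↦ 1  ≥
So 7 of the 16 assignments meet the threshold.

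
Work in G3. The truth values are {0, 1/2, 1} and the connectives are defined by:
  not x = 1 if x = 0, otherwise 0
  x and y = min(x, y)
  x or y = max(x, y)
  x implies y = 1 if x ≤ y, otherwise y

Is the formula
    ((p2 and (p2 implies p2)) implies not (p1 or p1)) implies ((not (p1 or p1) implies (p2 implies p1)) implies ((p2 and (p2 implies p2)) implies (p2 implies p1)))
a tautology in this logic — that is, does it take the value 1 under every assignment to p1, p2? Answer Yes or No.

p1 = 0, p2 = 0 ↦ 1
p1 = 0, p2 = 1/2 ↦ 1
p1 = 0, p2 = 1 ↦ 1
p1 = 1/2, p2 = 0 ↦ 1
p1 = 1/2, p2 = 1/2 ↦ 1
p1 = 1/2, p2 = 1 ↦ 1
p1 = 1, p2 = 0 ↦ 1
p1 = 1, p2 = 1/2 ↦ 1
p1 = 1, p2 = 1 ↦ 1
Every assignment gives a value ≥ 1.

Yes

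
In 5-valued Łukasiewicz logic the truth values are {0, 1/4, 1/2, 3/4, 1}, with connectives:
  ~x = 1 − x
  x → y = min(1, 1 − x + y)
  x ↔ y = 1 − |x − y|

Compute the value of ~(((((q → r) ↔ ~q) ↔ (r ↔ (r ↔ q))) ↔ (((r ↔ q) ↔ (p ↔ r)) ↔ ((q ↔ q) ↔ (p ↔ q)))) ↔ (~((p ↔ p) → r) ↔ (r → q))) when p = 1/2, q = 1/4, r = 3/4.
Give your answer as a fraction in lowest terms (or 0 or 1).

q → r = 1/4 → 3/4 = 1
~q = ~1/4 = 3/4
(q → r) ↔ ~q = 1 ↔ 3/4 = 3/4
r ↔ q = 3/4 ↔ 1/4 = 1/2
r ↔ (r ↔ q) = 3/4 ↔ 1/2 = 3/4
((q → r) ↔ ~q) ↔ (r ↔ (r ↔ q)) = 3/4 ↔ 3/4 = 1
r ↔ q = 3/4 ↔ 1/4 = 1/2
p ↔ r = 1/2 ↔ 3/4 = 3/4
(r ↔ q) ↔ (p ↔ r) = 1/2 ↔ 3/4 = 3/4
q ↔ q = 1/4 ↔ 1/4 = 1
p ↔ q = 1/2 ↔ 1/4 = 3/4
(q ↔ q) ↔ (p ↔ q) = 1 ↔ 3/4 = 3/4
((r ↔ q) ↔ (p ↔ r)) ↔ ((q ↔ q) ↔ (p ↔ q)) = 3/4 ↔ 3/4 = 1
(((q → r) ↔ ~q) ↔ (r ↔ (r ↔ q))) ↔ (((r ↔ q) ↔ (p ↔ r)) ↔ ((q ↔ q) ↔ (p ↔ q))) = 1 ↔ 1 = 1
p ↔ p = 1/2 ↔ 1/2 = 1
(p ↔ p) → r = 1 → 3/4 = 3/4
~((p ↔ p) → r) = ~3/4 = 1/4
r → q = 3/4 → 1/4 = 1/2
~((p ↔ p) → r) ↔ (r → q) = 1/4 ↔ 1/2 = 3/4
((((q → r) ↔ ~q) ↔ (r ↔ (r ↔ q))) ↔ (((r ↔ q) ↔ (p ↔ r)) ↔ ((q ↔ q) ↔ (p ↔ q)))) ↔ (~((p ↔ p) → r) ↔ (r → q)) = 1 ↔ 3/4 = 3/4
~(((((q → r) ↔ ~q) ↔ (r ↔ (r ↔ q))) ↔ (((r ↔ q) ↔ (p ↔ r)) ↔ ((q ↔ q) ↔ (p ↔ q)))) ↔ (~((p ↔ p) → r) ↔ (r → q))) = ~3/4 = 1/4

1/4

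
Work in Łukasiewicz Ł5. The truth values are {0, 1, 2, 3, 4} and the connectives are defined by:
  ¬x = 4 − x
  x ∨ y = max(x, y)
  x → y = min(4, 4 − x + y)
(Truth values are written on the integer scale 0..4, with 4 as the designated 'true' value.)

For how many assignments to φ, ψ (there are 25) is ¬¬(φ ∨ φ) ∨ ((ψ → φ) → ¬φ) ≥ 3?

value 4: 14 assignments (counts)
value 3: 8 assignments (counts)
value 2: 3 assignments
So 22 of the 25 assignments meet the threshold.

22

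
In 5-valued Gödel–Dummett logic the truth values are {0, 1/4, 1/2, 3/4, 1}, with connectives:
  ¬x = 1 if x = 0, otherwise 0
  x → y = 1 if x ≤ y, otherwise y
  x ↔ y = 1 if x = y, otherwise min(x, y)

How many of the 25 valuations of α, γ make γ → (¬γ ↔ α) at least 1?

value 1: 9 assignments (counts)
value 0: 16 assignments
So 9 of the 25 assignments meet the threshold.

9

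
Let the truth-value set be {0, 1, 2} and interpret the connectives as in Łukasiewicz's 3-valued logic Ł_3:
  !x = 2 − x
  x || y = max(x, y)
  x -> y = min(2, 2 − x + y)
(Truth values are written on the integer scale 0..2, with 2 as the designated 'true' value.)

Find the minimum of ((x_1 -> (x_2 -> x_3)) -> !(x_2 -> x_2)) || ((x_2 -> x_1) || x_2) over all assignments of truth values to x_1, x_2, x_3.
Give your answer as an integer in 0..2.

1

Take x_1 = 0, x_2 = 1, x_3 = 0:
x_2 -> x_3 = 1 -> 0 = 1
x_1 -> (x_2 -> x_3) = 0 -> 1 = 2
x_2 -> x_2 = 1 -> 1 = 2
!(x_2 -> x_2) = !2 = 0
(x_1 -> (x_2 -> x_3)) -> !(x_2 -> x_2) = 2 -> 0 = 0
x_2 -> x_1 = 1 -> 0 = 1
(x_2 -> x_1) || x_2 = 1 || 1 = 1
((x_1 -> (x_2 -> x_3)) -> !(x_2 -> x_2)) || ((x_2 -> x_1) || x_2) = 0 || 1 = 1
No assignment yields a value below 1, so this is the minimum.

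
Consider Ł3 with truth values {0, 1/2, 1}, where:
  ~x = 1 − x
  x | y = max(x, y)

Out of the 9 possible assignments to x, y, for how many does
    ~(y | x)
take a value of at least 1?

x = 0, y = 0 ↦ 1  ≥
x = 0, y = 1/2 ↦ 1/2  <
x = 0, y = 1 ↦ 0  <
x = 1/2, y = 0 ↦ 1/2  <
x = 1/2, y = 1/2 ↦ 1/2  <
x = 1/2, y = 1 ↦ 0  <
x = 1, y = 0 ↦ 0  <
x = 1, y = 1/2 ↦ 0  <
x = 1, y = 1 ↦ 0  <
So 1 of the 9 assignments meets the threshold.

1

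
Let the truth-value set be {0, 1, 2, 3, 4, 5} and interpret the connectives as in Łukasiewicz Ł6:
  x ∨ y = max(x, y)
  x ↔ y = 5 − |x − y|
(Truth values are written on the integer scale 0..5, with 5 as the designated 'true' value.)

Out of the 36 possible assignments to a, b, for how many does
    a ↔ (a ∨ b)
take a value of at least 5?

21

value 5: 21 assignments (counts)
value 4: 5 assignments
value 3: 4 assignments
value 2: 3 assignments
value 1: 2 assignments
value 0: 1 assignment
So 21 of the 36 assignments meet the threshold.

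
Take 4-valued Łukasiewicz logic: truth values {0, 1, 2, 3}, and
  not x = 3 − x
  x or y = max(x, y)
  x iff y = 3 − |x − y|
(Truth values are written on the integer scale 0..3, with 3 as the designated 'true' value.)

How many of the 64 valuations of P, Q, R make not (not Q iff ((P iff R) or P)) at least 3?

value 3: 8 assignments (counts)
value 2: 16 assignments
value 1: 24 assignments
value 0: 16 assignments
So 8 of the 64 assignments meet the threshold.

8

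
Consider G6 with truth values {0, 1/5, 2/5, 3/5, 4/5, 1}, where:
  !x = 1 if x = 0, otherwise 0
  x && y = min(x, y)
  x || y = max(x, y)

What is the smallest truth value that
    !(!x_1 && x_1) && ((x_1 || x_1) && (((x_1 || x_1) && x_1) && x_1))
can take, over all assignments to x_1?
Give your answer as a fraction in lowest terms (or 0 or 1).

0

Take x_1 = 0:
!x_1 = !0 = 1
!x_1 && x_1 = 1 && 0 = 0
!(!x_1 && x_1) = !0 = 1
x_1 || x_1 = 0 || 0 = 0
x_1 || x_1 = 0 || 0 = 0
(x_1 || x_1) && x_1 = 0 && 0 = 0
((x_1 || x_1) && x_1) && x_1 = 0 && 0 = 0
(x_1 || x_1) && (((x_1 || x_1) && x_1) && x_1) = 0 && 0 = 0
!(!x_1 && x_1) && ((x_1 || x_1) && (((x_1 || x_1) && x_1) && x_1)) = 1 && 0 = 0
No assignment yields a value below 0, so this is the minimum.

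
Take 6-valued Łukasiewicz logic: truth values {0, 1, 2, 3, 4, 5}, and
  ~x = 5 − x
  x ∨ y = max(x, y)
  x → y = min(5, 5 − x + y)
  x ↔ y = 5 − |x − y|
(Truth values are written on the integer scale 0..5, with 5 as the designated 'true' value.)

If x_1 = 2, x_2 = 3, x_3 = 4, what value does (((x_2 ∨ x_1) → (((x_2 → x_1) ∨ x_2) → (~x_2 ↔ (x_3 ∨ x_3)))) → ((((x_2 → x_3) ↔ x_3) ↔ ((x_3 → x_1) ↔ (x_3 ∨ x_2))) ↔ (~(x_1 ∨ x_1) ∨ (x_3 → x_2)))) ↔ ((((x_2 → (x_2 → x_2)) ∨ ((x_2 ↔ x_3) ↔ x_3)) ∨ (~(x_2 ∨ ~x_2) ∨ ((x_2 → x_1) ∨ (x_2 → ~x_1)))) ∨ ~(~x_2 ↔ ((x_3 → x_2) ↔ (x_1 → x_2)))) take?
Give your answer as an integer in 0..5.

x_2 ∨ x_1 = 3 ∨ 2 = 3
x_2 → x_1 = 3 → 2 = 4
(x_2 → x_1) ∨ x_2 = 4 ∨ 3 = 4
~x_2 = ~3 = 2
x_3 ∨ x_3 = 4 ∨ 4 = 4
~x_2 ↔ (x_3 ∨ x_3) = 2 ↔ 4 = 3
((x_2 → x_1) ∨ x_2) → (~x_2 ↔ (x_3 ∨ x_3)) = 4 → 3 = 4
(x_2 ∨ x_1) → (((x_2 → x_1) ∨ x_2) → (~x_2 ↔ (x_3 ∨ x_3))) = 3 → 4 = 5
x_2 → x_3 = 3 → 4 = 5
(x_2 → x_3) ↔ x_3 = 5 ↔ 4 = 4
x_3 → x_1 = 4 → 2 = 3
x_3 ∨ x_2 = 4 ∨ 3 = 4
(x_3 → x_1) ↔ (x_3 ∨ x_2) = 3 ↔ 4 = 4
((x_2 → x_3) ↔ x_3) ↔ ((x_3 → x_1) ↔ (x_3 ∨ x_2)) = 4 ↔ 4 = 5
x_1 ∨ x_1 = 2 ∨ 2 = 2
~(x_1 ∨ x_1) = ~2 = 3
x_3 → x_2 = 4 → 3 = 4
~(x_1 ∨ x_1) ∨ (x_3 → x_2) = 3 ∨ 4 = 4
(((x_2 → x_3) ↔ x_3) ↔ ((x_3 → x_1) ↔ (x_3 ∨ x_2))) ↔ (~(x_1 ∨ x_1) ∨ (x_3 → x_2)) = 5 ↔ 4 = 4
((x_2 ∨ x_1) → (((x_2 → x_1) ∨ x_2) → (~x_2 ↔ (x_3 ∨ x_3)))) → ((((x_2 → x_3) ↔ x_3) ↔ ((x_3 → x_1) ↔ (x_3 ∨ x_2))) ↔ (~(x_1 ∨ x_1) ∨ (x_3 → x_2))) = 5 → 4 = 4
x_2 → x_2 = 3 → 3 = 5
x_2 → (x_2 → x_2) = 3 → 5 = 5
x_2 ↔ x_3 = 3 ↔ 4 = 4
(x_2 ↔ x_3) ↔ x_3 = 4 ↔ 4 = 5
(x_2 → (x_2 → x_2)) ∨ ((x_2 ↔ x_3) ↔ x_3) = 5 ∨ 5 = 5
~x_2 = ~3 = 2
x_2 ∨ ~x_2 = 3 ∨ 2 = 3
~(x_2 ∨ ~x_2) = ~3 = 2
x_2 → x_1 = 3 → 2 = 4
~x_1 = ~2 = 3
x_2 → ~x_1 = 3 → 3 = 5
(x_2 → x_1) ∨ (x_2 → ~x_1) = 4 ∨ 5 = 5
~(x_2 ∨ ~x_2) ∨ ((x_2 → x_1) ∨ (x_2 → ~x_1)) = 2 ∨ 5 = 5
((x_2 → (x_2 → x_2)) ∨ ((x_2 ↔ x_3) ↔ x_3)) ∨ (~(x_2 ∨ ~x_2) ∨ ((x_2 → x_1) ∨ (x_2 → ~x_1))) = 5 ∨ 5 = 5
~x_2 = ~3 = 2
x_3 → x_2 = 4 → 3 = 4
x_1 → x_2 = 2 → 3 = 5
(x_3 → x_2) ↔ (x_1 → x_2) = 4 ↔ 5 = 4
~x_2 ↔ ((x_3 → x_2) ↔ (x_1 → x_2)) = 2 ↔ 4 = 3
~(~x_2 ↔ ((x_3 → x_2) ↔ (x_1 → x_2))) = ~3 = 2
(((x_2 → (x_2 → x_2)) ∨ ((x_2 ↔ x_3) ↔ x_3)) ∨ (~(x_2 ∨ ~x_2) ∨ ((x_2 → x_1) ∨ (x_2 → ~x_1)))) ∨ ~(~x_2 ↔ ((x_3 → x_2) ↔ (x_1 → x_2))) = 5 ∨ 2 = 5
(((x_2 ∨ x_1) → (((x_2 → x_1) ∨ x_2) → (~x_2 ↔ (x_3 ∨ x_3)))) → ((((x_2 → x_3) ↔ x_3) ↔ ((x_3 → x_1) ↔ (x_3 ∨ x_2))) ↔ (~(x_1 ∨ x_1) ∨ (x_3 → x_2)))) ↔ ((((x_2 → (x_2 → x_2)) ∨ ((x_2 ↔ x_3) ↔ x_3)) ∨ (~(x_2 ∨ ~x_2) ∨ ((x_2 → x_1) ∨ (x_2 → ~x_1)))) ∨ ~(~x_2 ↔ ((x_3 → x_2) ↔ (x_1 → x_2)))) = 4 ↔ 5 = 4

4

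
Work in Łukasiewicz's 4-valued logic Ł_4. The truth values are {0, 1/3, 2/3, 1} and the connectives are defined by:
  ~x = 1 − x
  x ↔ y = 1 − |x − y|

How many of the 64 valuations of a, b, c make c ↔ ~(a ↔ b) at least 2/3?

value 1: 16 assignments (counts)
value 2/3: 26 assignments (counts)
value 1/3: 16 assignments
value 0: 6 assignments
So 42 of the 64 assignments meet the threshold.

42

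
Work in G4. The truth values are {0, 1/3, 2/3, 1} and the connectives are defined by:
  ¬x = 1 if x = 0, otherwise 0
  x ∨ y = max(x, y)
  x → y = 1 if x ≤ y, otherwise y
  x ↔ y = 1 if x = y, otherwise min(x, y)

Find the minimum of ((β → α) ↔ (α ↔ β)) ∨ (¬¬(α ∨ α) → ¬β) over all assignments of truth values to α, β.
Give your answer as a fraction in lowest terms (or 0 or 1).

1/3

Take α = 2/3, β = 1/3:
β → α = 1/3 → 2/3 = 1
α ↔ β = 2/3 ↔ 1/3 = 1/3
(β → α) ↔ (α ↔ β) = 1 ↔ 1/3 = 1/3
α ∨ α = 2/3 ∨ 2/3 = 2/3
¬(α ∨ α) = ¬2/3 = 0
¬¬(α ∨ α) = ¬0 = 1
¬β = ¬1/3 = 0
¬¬(α ∨ α) → ¬β = 1 → 0 = 0
((β → α) ↔ (α ↔ β)) ∨ (¬¬(α ∨ α) → ¬β) = 1/3 ∨ 0 = 1/3
No assignment yields a value below 1/3, so this is the minimum.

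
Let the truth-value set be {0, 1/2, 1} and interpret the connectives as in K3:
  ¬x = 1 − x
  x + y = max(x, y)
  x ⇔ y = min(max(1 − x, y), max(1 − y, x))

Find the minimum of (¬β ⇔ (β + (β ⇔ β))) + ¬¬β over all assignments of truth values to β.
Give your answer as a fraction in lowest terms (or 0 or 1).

Take β = 1/2:
¬β = ¬1/2 = 1/2
β ⇔ β = 1/2 ⇔ 1/2 = 1/2
β + (β ⇔ β) = 1/2 + 1/2 = 1/2
¬β ⇔ (β + (β ⇔ β)) = 1/2 ⇔ 1/2 = 1/2
¬β = ¬1/2 = 1/2
¬¬β = ¬1/2 = 1/2
(¬β ⇔ (β + (β ⇔ β))) + ¬¬β = 1/2 + 1/2 = 1/2
No assignment yields a value below 1/2, so this is the minimum.

1/2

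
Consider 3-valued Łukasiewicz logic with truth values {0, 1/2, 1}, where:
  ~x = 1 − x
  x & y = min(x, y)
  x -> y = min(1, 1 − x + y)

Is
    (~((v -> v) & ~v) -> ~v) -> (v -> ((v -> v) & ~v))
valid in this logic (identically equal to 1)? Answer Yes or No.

v = 0 ↦ 1
v = 1/2 ↦ 1
v = 1 ↦ 1
Every assignment gives a value ≥ 1.

Yes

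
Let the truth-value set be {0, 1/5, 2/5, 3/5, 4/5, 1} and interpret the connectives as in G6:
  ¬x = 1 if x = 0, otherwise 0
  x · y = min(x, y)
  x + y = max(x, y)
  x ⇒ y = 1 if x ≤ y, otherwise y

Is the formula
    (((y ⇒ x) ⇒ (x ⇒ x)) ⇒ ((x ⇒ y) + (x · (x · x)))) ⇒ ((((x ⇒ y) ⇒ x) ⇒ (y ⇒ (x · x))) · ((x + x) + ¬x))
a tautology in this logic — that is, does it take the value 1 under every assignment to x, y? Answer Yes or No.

No

Counterexample: take x = 1/5, y = 1/5.
y ⇒ x = 1/5 ⇒ 1/5 = 1
x ⇒ x = 1/5 ⇒ 1/5 = 1
(y ⇒ x) ⇒ (x ⇒ x) = 1 ⇒ 1 = 1
x ⇒ y = 1/5 ⇒ 1/5 = 1
x · x = 1/5 · 1/5 = 1/5
x · (x · x) = 1/5 · 1/5 = 1/5
(x ⇒ y) + (x · (x · x)) = 1 + 1/5 = 1
((y ⇒ x) ⇒ (x ⇒ x)) ⇒ ((x ⇒ y) + (x · (x · x))) = 1 ⇒ 1 = 1
x ⇒ y = 1/5 ⇒ 1/5 = 1
(x ⇒ y) ⇒ x = 1 ⇒ 1/5 = 1/5
x · x = 1/5 · 1/5 = 1/5
y ⇒ (x · x) = 1/5 ⇒ 1/5 = 1
((x ⇒ y) ⇒ x) ⇒ (y ⇒ (x · x)) = 1/5 ⇒ 1 = 1
x + x = 1/5 + 1/5 = 1/5
¬x = ¬1/5 = 0
(x + x) + ¬x = 1/5 + 0 = 1/5
(((x ⇒ y) ⇒ x) ⇒ (y ⇒ (x · x))) · ((x + x) + ¬x) = 1 · 1/5 = 1/5
(((y ⇒ x) ⇒ (x ⇒ x)) ⇒ ((x ⇒ y) + (x · (x · x)))) ⇒ ((((x ⇒ y) ⇒ x) ⇒ (y ⇒ (x · x))) · ((x + x) + ¬x)) = 1 ⇒ 1/5 = 1/5
This gives 1/5 ≠ 1.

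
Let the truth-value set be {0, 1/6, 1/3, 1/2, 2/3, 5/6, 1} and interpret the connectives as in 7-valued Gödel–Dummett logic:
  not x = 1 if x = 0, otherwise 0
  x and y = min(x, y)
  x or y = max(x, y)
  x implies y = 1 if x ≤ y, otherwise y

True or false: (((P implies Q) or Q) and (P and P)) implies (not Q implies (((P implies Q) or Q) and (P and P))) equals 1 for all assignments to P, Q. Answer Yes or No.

At P = 1/2, Q = 1/3, for instance:
P implies Q = 1/2 implies 1/3 = 1/3
(P implies Q) or Q = 1/3 or 1/3 = 1/3
P and P = 1/2 and 1/2 = 1/2
((P implies Q) or Q) and (P and P) = 1/3 and 1/2 = 1/3
not Q = not 1/3 = 0
not Q implies (((P implies Q) or Q) and (P and P)) = 0 implies 1/3 = 1
(((P implies Q) or Q) and (P and P)) implies (not Q implies (((P implies Q) or Q) and (P and P))) = 1/3 implies 1 = 1
and checking the remaining 48 assignments likewise gives ≥ 1 in every case.

Yes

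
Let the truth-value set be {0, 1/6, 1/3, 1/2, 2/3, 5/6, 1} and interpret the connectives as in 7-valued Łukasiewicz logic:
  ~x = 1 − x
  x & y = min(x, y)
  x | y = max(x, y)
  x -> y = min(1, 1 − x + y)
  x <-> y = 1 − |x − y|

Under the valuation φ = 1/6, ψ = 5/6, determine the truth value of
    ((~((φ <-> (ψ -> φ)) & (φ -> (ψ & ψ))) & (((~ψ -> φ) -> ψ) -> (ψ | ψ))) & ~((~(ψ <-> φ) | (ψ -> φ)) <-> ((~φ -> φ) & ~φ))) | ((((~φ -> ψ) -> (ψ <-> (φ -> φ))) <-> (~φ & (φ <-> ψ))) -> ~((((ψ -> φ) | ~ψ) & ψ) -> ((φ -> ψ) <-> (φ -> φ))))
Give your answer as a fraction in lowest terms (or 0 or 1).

ψ -> φ = 5/6 -> 1/6 = 1/3
φ <-> (ψ -> φ) = 1/6 <-> 1/3 = 5/6
ψ & ψ = 5/6 & 5/6 = 5/6
φ -> (ψ & ψ) = 1/6 -> 5/6 = 1
(φ <-> (ψ -> φ)) & (φ -> (ψ & ψ)) = 5/6 & 1 = 5/6
~((φ <-> (ψ -> φ)) & (φ -> (ψ & ψ))) = ~5/6 = 1/6
~ψ = ~5/6 = 1/6
~ψ -> φ = 1/6 -> 1/6 = 1
(~ψ -> φ) -> ψ = 1 -> 5/6 = 5/6
ψ | ψ = 5/6 | 5/6 = 5/6
((~ψ -> φ) -> ψ) -> (ψ | ψ) = 5/6 -> 5/6 = 1
~((φ <-> (ψ -> φ)) & (φ -> (ψ & ψ))) & (((~ψ -> φ) -> ψ) -> (ψ | ψ)) = 1/6 & 1 = 1/6
ψ <-> φ = 5/6 <-> 1/6 = 1/3
~(ψ <-> φ) = ~1/3 = 2/3
ψ -> φ = 5/6 -> 1/6 = 1/3
~(ψ <-> φ) | (ψ -> φ) = 2/3 | 1/3 = 2/3
~φ = ~1/6 = 5/6
~φ -> φ = 5/6 -> 1/6 = 1/3
~φ = ~1/6 = 5/6
(~φ -> φ) & ~φ = 1/3 & 5/6 = 1/3
(~(ψ <-> φ) | (ψ -> φ)) <-> ((~φ -> φ) & ~φ) = 2/3 <-> 1/3 = 2/3
~((~(ψ <-> φ) | (ψ -> φ)) <-> ((~φ -> φ) & ~φ)) = ~2/3 = 1/3
(~((φ <-> (ψ -> φ)) & (φ -> (ψ & ψ))) & (((~ψ -> φ) -> ψ) -> (ψ | ψ))) & ~((~(ψ <-> φ) | (ψ -> φ)) <-> ((~φ -> φ) & ~φ)) = 1/6 & 1/3 = 1/6
~φ = ~1/6 = 5/6
~φ -> ψ = 5/6 -> 5/6 = 1
φ -> φ = 1/6 -> 1/6 = 1
ψ <-> (φ -> φ) = 5/6 <-> 1 = 5/6
(~φ -> ψ) -> (ψ <-> (φ -> φ)) = 1 -> 5/6 = 5/6
~φ = ~1/6 = 5/6
φ <-> ψ = 1/6 <-> 5/6 = 1/3
~φ & (φ <-> ψ) = 5/6 & 1/3 = 1/3
((~φ -> ψ) -> (ψ <-> (φ -> φ))) <-> (~φ & (φ <-> ψ)) = 5/6 <-> 1/3 = 1/2
ψ -> φ = 5/6 -> 1/6 = 1/3
~ψ = ~5/6 = 1/6
(ψ -> φ) | ~ψ = 1/3 | 1/6 = 1/3
((ψ -> φ) | ~ψ) & ψ = 1/3 & 5/6 = 1/3
φ -> ψ = 1/6 -> 5/6 = 1
φ -> φ = 1/6 -> 1/6 = 1
(φ -> ψ) <-> (φ -> φ) = 1 <-> 1 = 1
(((ψ -> φ) | ~ψ) & ψ) -> ((φ -> ψ) <-> (φ -> φ)) = 1/3 -> 1 = 1
~((((ψ -> φ) | ~ψ) & ψ) -> ((φ -> ψ) <-> (φ -> φ))) = ~1 = 0
(((~φ -> ψ) -> (ψ <-> (φ -> φ))) <-> (~φ & (φ <-> ψ))) -> ~((((ψ -> φ) | ~ψ) & ψ) -> ((φ -> ψ) <-> (φ -> φ))) = 1/2 -> 0 = 1/2
((~((φ <-> (ψ -> φ)) & (φ -> (ψ & ψ))) & (((~ψ -> φ) -> ψ) -> (ψ | ψ))) & ~((~(ψ <-> φ) | (ψ -> φ)) <-> ((~φ -> φ) & ~φ))) | ((((~φ -> ψ) -> (ψ <-> (φ -> φ))) <-> (~φ & (φ <-> ψ))) -> ~((((ψ -> φ) | ~ψ) & ψ) -> ((φ -> ψ) <-> (φ -> φ)))) = 1/6 | 1/2 = 1/2

1/2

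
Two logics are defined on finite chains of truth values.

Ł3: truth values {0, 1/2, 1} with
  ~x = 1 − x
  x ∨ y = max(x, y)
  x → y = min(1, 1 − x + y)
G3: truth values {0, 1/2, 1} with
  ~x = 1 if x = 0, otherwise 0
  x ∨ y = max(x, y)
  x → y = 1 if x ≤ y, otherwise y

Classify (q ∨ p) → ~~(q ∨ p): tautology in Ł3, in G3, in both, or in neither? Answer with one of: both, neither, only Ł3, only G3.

In Ł3: every assignment gives 1 — tautology.
In G3: every assignment gives 1 — tautology.

both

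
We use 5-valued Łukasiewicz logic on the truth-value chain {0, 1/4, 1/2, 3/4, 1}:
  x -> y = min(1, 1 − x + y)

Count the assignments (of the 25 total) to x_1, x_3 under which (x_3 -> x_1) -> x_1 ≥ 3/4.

value 1: 9 assignments (counts)
value 3/4: 7 assignments (counts)
value 1/2: 5 assignments
value 1/4: 3 assignments
value 0: 1 assignment
So 16 of the 25 assignments meet the threshold.

16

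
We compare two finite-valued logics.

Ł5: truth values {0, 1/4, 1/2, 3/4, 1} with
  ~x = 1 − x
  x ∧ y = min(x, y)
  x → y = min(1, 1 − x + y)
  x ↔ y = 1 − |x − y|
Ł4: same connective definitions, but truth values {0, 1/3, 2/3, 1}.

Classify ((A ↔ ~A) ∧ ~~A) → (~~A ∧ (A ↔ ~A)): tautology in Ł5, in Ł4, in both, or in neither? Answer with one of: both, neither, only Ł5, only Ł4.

In Ł5: every assignment gives 1 — tautology.
In Ł4: every assignment gives 1 — tautology.

both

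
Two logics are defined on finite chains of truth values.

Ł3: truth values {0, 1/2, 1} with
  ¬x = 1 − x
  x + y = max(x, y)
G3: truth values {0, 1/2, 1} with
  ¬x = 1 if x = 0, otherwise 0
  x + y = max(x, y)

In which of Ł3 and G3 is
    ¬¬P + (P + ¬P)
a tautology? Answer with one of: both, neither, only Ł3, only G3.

In Ł3: at P = 1/2 the value is 1/2 — not a tautology.
In G3: every assignment gives 1 — tautology.

only G3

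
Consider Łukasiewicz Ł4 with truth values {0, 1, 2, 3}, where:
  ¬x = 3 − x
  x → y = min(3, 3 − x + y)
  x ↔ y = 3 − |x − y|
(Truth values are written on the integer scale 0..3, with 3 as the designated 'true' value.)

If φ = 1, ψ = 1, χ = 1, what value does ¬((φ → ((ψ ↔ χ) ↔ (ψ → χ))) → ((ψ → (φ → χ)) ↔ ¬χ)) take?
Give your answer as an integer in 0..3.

ψ ↔ χ = 1 ↔ 1 = 3
ψ → χ = 1 → 1 = 3
(ψ ↔ χ) ↔ (ψ → χ) = 3 ↔ 3 = 3
φ → ((ψ ↔ χ) ↔ (ψ → χ)) = 1 → 3 = 3
φ → χ = 1 → 1 = 3
ψ → (φ → χ) = 1 → 3 = 3
¬χ = ¬1 = 2
(ψ → (φ → χ)) ↔ ¬χ = 3 ↔ 2 = 2
(φ → ((ψ ↔ χ) ↔ (ψ → χ))) → ((ψ → (φ → χ)) ↔ ¬χ) = 3 → 2 = 2
¬((φ → ((ψ ↔ χ) ↔ (ψ → χ))) → ((ψ → (φ → χ)) ↔ ¬χ)) = ¬2 = 1

1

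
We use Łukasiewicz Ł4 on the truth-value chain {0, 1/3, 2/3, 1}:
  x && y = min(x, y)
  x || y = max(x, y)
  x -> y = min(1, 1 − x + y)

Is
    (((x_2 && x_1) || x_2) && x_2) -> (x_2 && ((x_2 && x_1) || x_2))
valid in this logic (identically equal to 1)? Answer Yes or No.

x_1 = 0, x_2 = 0 ↦ 1
x_1 = 0, x_2 = 1/3 ↦ 1
x_1 = 0, x_2 = 2/3 ↦ 1
x_1 = 0, x_2 = 1 ↦ 1
x_1 = 1/3, x_2 = 0 ↦ 1
x_1 = 1/3, x_2 = 1/3 ↦ 1
x_1 = 1/3, x_2 = 2/3 ↦ 1
x_1 = 1/3, x_2 = 1 ↦ 1
x_1 = 2/3, x_2 = 0 ↦ 1
x_1 = 2/3, x_2 = 1/3 ↦ 1
x_1 = 2/3, x_2 = 2/3 ↦ 1
x_1 = 2/3, x_2 = 1 ↦ 1
x_1 = 1, x_2 = 0 ↦ 1
x_1 = 1, x_2 = 1/3 ↦ 1
x_1 = 1, x_2 = 2/3 ↦ 1
x_1 = 1, x_2 = 1 ↦ 1
Every assignment gives a value ≥ 1.

Yes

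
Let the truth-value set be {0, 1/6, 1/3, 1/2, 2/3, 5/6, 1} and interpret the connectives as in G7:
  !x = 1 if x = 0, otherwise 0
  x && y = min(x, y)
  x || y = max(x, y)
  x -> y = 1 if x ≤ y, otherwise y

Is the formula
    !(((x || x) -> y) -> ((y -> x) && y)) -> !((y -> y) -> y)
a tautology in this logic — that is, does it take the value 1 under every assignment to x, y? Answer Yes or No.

No

Counterexample: take x = 0, y = 1/6.
x || x = 0 || 0 = 0
(x || x) -> y = 0 -> 1/6 = 1
y -> x = 1/6 -> 0 = 0
(y -> x) && y = 0 && 1/6 = 0
((x || x) -> y) -> ((y -> x) && y) = 1 -> 0 = 0
!(((x || x) -> y) -> ((y -> x) && y)) = !0 = 1
y -> y = 1/6 -> 1/6 = 1
(y -> y) -> y = 1 -> 1/6 = 1/6
!((y -> y) -> y) = !1/6 = 0
!(((x || x) -> y) -> ((y -> x) && y)) -> !((y -> y) -> y) = 1 -> 0 = 0
This gives 0 ≠ 1.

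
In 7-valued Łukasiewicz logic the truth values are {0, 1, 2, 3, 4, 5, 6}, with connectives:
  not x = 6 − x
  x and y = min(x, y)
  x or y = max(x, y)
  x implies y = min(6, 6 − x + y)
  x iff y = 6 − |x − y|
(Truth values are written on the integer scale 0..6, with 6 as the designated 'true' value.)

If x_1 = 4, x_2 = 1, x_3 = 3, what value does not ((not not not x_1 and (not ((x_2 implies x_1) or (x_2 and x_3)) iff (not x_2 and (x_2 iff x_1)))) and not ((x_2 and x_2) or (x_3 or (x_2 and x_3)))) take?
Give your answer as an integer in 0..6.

4

not x_1 = not 4 = 2
not not x_1 = not 2 = 4
not not not x_1 = not 4 = 2
x_2 implies x_1 = 1 implies 4 = 6
x_2 and x_3 = 1 and 3 = 1
(x_2 implies x_1) or (x_2 and x_3) = 6 or 1 = 6
not ((x_2 implies x_1) or (x_2 and x_3)) = not 6 = 0
not x_2 = not 1 = 5
x_2 iff x_1 = 1 iff 4 = 3
not x_2 and (x_2 iff x_1) = 5 and 3 = 3
not ((x_2 implies x_1) or (x_2 and x_3)) iff (not x_2 and (x_2 iff x_1)) = 0 iff 3 = 3
not not not x_1 and (not ((x_2 implies x_1) or (x_2 and x_3)) iff (not x_2 and (x_2 iff x_1))) = 2 and 3 = 2
x_2 and x_2 = 1 and 1 = 1
x_2 and x_3 = 1 and 3 = 1
x_3 or (x_2 and x_3) = 3 or 1 = 3
(x_2 and x_2) or (x_3 or (x_2 and x_3)) = 1 or 3 = 3
not ((x_2 and x_2) or (x_3 or (x_2 and x_3))) = not 3 = 3
(not not not x_1 and (not ((x_2 implies x_1) or (x_2 and x_3)) iff (not x_2 and (x_2 iff x_1)))) and not ((x_2 and x_2) or (x_3 or (x_2 and x_3))) = 2 and 3 = 2
not ((not not not x_1 and (not ((x_2 implies x_1) or (x_2 and x_3)) iff (not x_2 and (x_2 iff x_1)))) and not ((x_2 and x_2) or (x_3 or (x_2 and x_3)))) = not 2 = 4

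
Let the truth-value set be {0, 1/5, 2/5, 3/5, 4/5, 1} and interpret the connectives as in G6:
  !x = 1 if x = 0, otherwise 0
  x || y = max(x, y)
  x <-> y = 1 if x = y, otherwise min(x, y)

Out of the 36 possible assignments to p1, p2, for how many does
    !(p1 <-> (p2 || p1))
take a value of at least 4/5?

value 1: 5 assignments (counts)
value 0: 31 assignments
So 5 of the 36 assignments meet the threshold.

5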